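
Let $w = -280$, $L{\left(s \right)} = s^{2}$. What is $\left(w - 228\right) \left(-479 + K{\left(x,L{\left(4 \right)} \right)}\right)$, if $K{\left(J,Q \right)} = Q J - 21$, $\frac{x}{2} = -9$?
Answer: $400304$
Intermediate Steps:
$x = -18$ ($x = 2 \left(-9\right) = -18$)
$K{\left(J,Q \right)} = -21 + J Q$ ($K{\left(J,Q \right)} = J Q - 21 = -21 + J Q$)
$\left(w - 228\right) \left(-479 + K{\left(x,L{\left(4 \right)} \right)}\right) = \left(-280 - 228\right) \left(-479 - \left(21 + 18 \cdot 4^{2}\right)\right) = - 508 \left(-479 - 309\right) = \left(-508\right) \left(-788\right) = 400304$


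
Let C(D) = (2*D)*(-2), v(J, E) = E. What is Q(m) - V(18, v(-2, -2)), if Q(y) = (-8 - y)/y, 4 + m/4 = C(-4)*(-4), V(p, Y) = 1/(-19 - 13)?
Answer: -511/544 ≈ -0.93934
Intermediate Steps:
C(D) = -4*D
V(p, Y) = -1/32 (V(p, Y) = 1/(-32) = -1/32)
m = -272 (m = -16 + 4*(-4*(-4)*(-4)) = -16 + 4*(16*(-4)) = -16 + 4*(-64) = -16 - 256 = -272)
Q(y) = (-8 - y)/y
Q(m) - V(18, v(-2, -2)) = (-8 - 1*(-272))/(-272) - 1*(-1/32) = -(-8 + 272)/272 + 1/32 = -1/272*264 + 1/32 = -33/34 + 1/32 = -511/544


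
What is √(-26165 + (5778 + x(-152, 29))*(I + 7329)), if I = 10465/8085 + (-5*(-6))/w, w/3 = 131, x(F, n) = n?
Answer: √38956262609880231/30261 ≈ 6522.4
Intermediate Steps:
w = 393 (w = 3*131 = 393)
I = 41479/30261 (I = 10465/8085 - 5*(-6)/393 = 10465*(1/8085) + 30*(1/393) = 299/231 + 10/131 = 41479/30261 ≈ 1.3707)
√(-26165 + (5778 + x(-152, 29))*(I + 7329)) = √(-26165 + (5778 + 29)*(41479/30261 + 7329)) = √(-26165 + 5807*(221824348/30261)) = √(-26165 + 1288133988836/30261) = √(1287342209771/30261) = √38956262609880231/30261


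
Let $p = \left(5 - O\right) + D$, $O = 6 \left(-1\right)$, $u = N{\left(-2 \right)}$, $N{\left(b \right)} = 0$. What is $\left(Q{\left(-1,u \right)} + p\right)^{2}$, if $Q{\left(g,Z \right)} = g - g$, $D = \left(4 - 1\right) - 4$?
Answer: $100$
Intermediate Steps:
$u = 0$
$O = -6$
$D = -1$ ($D = 3 - 4 = -1$)
$Q{\left(g,Z \right)} = 0$
$p = 10$ ($p = \left(5 - -6\right) - 1 = \left(5 + 6\right) - 1 = 11 - 1 = 10$)
$\left(Q{\left(-1,u \right)} + p\right)^{2} = \left(0 + 10\right)^{2} = 10^{2} = 100$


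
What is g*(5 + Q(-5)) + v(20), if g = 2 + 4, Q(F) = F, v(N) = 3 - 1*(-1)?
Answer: 4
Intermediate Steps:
v(N) = 4 (v(N) = 3 + 1 = 4)
g = 6
g*(5 + Q(-5)) + v(20) = 6*(5 - 5) + 4 = 6*0 + 4 = 0 + 4 = 4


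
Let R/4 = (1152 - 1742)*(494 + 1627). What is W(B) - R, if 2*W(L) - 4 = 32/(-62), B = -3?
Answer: 155172414/31 ≈ 5.0056e+6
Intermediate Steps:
W(L) = 54/31 (W(L) = 2 + (32/(-62))/2 = 2 + (32*(-1/62))/2 = 2 + (½)*(-16/31) = 2 - 8/31 = 54/31)
R = -5005560 (R = 4*((1152 - 1742)*(494 + 1627)) = 4*(-590*2121) = 4*(-1251390) = -5005560)
W(B) - R = 54/31 - 1*(-5005560) = 54/31 + 5005560 = 155172414/31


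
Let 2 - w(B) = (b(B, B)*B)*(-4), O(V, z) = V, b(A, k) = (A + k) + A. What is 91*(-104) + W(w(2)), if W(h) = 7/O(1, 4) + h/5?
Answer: -9447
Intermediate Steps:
b(A, k) = k + 2*A
w(B) = 2 + 12*B**2 (w(B) = 2 - (B + 2*B)*B*(-4) = 2 - (3*B)*B*(-4) = 2 - 3*B**2*(-4) = 2 - (-12)*B**2 = 2 + 12*B**2)
W(h) = 7 + h/5 (W(h) = 7/1 + h/5 = 7*1 + h*(1/5) = 7 + h/5)
91*(-104) + W(w(2)) = 91*(-104) + (7 + (2 + 12*2**2)/5) = -9464 + (7 + (2 + 12*4)/5) = -9464 + (7 + (2 + 48)/5) = -9464 + (7 + (1/5)*50) = -9464 + (7 + 10) = -9464 + 17 = -9447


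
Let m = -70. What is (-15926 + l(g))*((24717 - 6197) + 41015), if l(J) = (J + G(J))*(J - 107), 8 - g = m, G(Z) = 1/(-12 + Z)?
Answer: -23822672265/22 ≈ -1.0828e+9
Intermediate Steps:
g = 78 (g = 8 - 1*(-70) = 8 + 70 = 78)
l(J) = (-107 + J)*(J + 1/(-12 + J)) (l(J) = (J + 1/(-12 + J))*(J - 107) = (J + 1/(-12 + J))*(-107 + J) = (-107 + J)*(J + 1/(-12 + J)))
(-15926 + l(g))*((24717 - 6197) + 41015) = (-15926 + (-107 + 78 + 78*(-107 + 78)*(-12 + 78))/(-12 + 78))*((24717 - 6197) + 41015) = (-15926 + (-107 + 78 + 78*(-29)*66)/66)*(18520 + 41015) = (-15926 + (-107 + 78 - 149292)/66)*59535 = (-15926 + (1/66)*(-149321))*59535 = (-15926 - 149321/66)*59535 = -1200437/66*59535 = -23822672265/22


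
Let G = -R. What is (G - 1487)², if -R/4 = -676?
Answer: 17564481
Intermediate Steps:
R = 2704 (R = -4*(-676) = 2704)
G = -2704 (G = -1*2704 = -2704)
(G - 1487)² = (-2704 - 1487)² = (-4191)² = 17564481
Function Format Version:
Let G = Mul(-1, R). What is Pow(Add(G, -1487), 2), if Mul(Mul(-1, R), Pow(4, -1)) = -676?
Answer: 17564481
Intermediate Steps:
R = 2704 (R = Mul(-4, -676) = 2704)
G = -2704 (G = Mul(-1, 2704) = -2704)
Pow(Add(G, -1487), 2) = Pow(Add(-2704, -1487), 2) = Pow(-4191, 2) = 17564481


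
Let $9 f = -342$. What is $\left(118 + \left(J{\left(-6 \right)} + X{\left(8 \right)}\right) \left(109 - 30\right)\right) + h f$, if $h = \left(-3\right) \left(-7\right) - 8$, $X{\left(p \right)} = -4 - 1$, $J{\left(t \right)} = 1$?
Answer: $-692$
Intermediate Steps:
$X{\left(p \right)} = -5$
$f = -38$ ($f = \frac{1}{9} \left(-342\right) = -38$)
$h = 13$ ($h = 21 - 8 = 13$)
$\left(118 + \left(J{\left(-6 \right)} + X{\left(8 \right)}\right) \left(109 - 30\right)\right) + h f = \left(118 + \left(1 - 5\right) \left(109 - 30\right)\right) + 13 \left(-38\right) = \left(118 - 316\right) - 494 = -198 - 494 = -692$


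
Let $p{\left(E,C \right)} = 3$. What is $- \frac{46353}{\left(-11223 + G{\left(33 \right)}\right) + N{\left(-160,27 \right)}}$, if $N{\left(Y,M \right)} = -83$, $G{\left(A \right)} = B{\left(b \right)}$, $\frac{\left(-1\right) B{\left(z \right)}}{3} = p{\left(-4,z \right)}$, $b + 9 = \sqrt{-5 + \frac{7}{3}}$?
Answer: $\frac{46353}{11315} \approx 4.0966$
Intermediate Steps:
$b = -9 + \frac{2 i \sqrt{6}}{3}$ ($b = -9 + \sqrt{-5 + \frac{7}{3}} = -9 + \sqrt{- \frac{8}{3}} = -9 + \frac{2 i \sqrt{6}}{3} \approx -9.0 + 1.633 i$)
$B{\left(z \right)} = -9$ ($B{\left(z \right)} = \left(-3\right) 3 = -9$)
$G{\left(A \right)} = -9$
$- \frac{46353}{\left(-11223 + G{\left(33 \right)}\right) + N{\left(-160,27 \right)}} = - \frac{46353}{\left(-11223 - 9\right) - 83} = - \frac{46353}{-11232 - 83} = - \frac{46353}{-11315} = \left(-46353\right) \left(- \frac{1}{11315}\right) = \frac{46353}{11315}$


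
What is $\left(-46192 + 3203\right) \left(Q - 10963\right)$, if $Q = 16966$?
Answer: $-258062967$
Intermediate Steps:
$\left(-46192 + 3203\right) \left(Q - 10963\right) = \left(-46192 + 3203\right) \left(16966 - 10963\right) = \left(-42989\right) 6003 = -258062967$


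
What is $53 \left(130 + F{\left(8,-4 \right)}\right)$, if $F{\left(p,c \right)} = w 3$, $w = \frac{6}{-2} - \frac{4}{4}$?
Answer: $6254$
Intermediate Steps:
$w = -4$ ($w = 6 \left(- \frac{1}{2}\right) - 1 = -3 - 1 = -4$)
$F{\left(p,c \right)} = -12$ ($F{\left(p,c \right)} = \left(-4\right) 3 = -12$)
$53 \left(130 + F{\left(8,-4 \right)}\right) = 53 \left(130 - 12\right) = 53 \cdot 118 = 6254$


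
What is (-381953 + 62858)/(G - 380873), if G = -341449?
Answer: 35455/80258 ≈ 0.44176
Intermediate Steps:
(-381953 + 62858)/(G - 380873) = (-381953 + 62858)/(-341449 - 380873) = -319095/(-722322) = -319095*(-1/722322) = 35455/80258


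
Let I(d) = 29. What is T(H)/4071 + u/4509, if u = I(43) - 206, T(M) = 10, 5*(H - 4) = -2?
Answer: -75053/2039571 ≈ -0.036798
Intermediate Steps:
H = 18/5 (H = 4 + (⅕)*(-2) = 4 - ⅖ = 18/5 ≈ 3.6000)
u = -177 (u = 29 - 206 = -177)
T(H)/4071 + u/4509 = 10/4071 - 177/4509 = 10*(1/4071) - 177*1/4509 = 10/4071 - 59/1503 = -75053/2039571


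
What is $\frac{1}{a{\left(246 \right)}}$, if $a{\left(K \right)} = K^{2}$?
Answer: $\frac{1}{60516} \approx 1.6525 \cdot 10^{-5}$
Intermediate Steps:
$\frac{1}{a{\left(246 \right)}} = \frac{1}{246^{2}} = \frac{1}{60516}$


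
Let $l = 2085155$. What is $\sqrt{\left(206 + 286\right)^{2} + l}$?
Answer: $\sqrt{2327219} \approx 1525.5$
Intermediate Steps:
$\sqrt{\left(206 + 286\right)^{2} + l} = \sqrt{\left(206 + 286\right)^{2} + 2085155} = \sqrt{492^{2} + 2085155} = \sqrt{242064 + 2085155} = \sqrt{2327219}$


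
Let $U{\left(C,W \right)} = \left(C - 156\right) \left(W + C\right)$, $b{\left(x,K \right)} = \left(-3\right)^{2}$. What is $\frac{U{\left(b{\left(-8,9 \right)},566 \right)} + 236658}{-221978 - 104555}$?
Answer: $- \frac{152133}{326533} \approx -0.4659$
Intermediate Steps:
$b{\left(x,K \right)} = 9$
$U{\left(C,W \right)} = \left(-156 + C\right) \left(C + W\right)$
$\frac{U{\left(b{\left(-8,9 \right)},566 \right)} + 236658}{-221978 - 104555} = \frac{\left(9^{2} - 1404 - 88296 + 9 \cdot 566\right) + 236658}{-221978 - 104555} = \frac{\left(81 - 1404 - 88296 + 5094\right) + 236658}{-326533} = \left(-84525 + 236658\right) \left(- \frac{1}{326533}\right) = 152133 \left(- \frac{1}{326533}\right) = - \frac{152133}{326533}$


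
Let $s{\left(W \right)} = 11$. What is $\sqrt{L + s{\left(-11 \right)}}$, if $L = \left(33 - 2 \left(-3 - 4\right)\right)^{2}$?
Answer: $2 \sqrt{555} \approx 47.117$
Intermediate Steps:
$L = 2209$ ($L = \left(33 - -14\right)^{2} = \left(33 + 14\right)^{2} = 47^{2} = 2209$)
$\sqrt{L + s{\left(-11 \right)}} = \sqrt{2209 + 11} = \sqrt{2220} = 2 \sqrt{555}$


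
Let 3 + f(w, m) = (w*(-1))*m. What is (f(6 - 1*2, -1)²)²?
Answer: 1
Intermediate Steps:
f(w, m) = -3 - m*w (f(w, m) = -3 + (w*(-1))*m = -3 + (-w)*m = -3 - m*w)
(f(6 - 1*2, -1)²)² = ((-3 - 1*(-1)*(6 - 1*2))²)² = ((-3 - 1*(-1)*(6 - 2))²)² = ((-3 - 1*(-1)*4)²)² = ((-3 + 4)²)² = (1²)² = 1² = 1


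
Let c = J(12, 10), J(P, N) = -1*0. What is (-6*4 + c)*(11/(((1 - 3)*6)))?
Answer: 22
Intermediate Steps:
J(P, N) = 0
c = 0
(-6*4 + c)*(11/(((1 - 3)*6))) = (-6*4 + 0)*(11/(((1 - 3)*6))) = (-24 + 0)*(11/((-2*6))) = -264/(-12) = -264*(-1)/12 = -24*(-11/12) = 22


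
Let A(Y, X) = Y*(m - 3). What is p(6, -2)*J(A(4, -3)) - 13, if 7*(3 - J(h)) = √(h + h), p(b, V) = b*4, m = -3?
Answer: 59 - 96*I*√3/7 ≈ 59.0 - 23.754*I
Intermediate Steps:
p(b, V) = 4*b
A(Y, X) = -6*Y (A(Y, X) = Y*(-3 - 3) = Y*(-6) = -6*Y)
J(h) = 3 - √2*√h/7 (J(h) = 3 - √(h + h)/7 = 3 - √2*√h/7)
p(6, -2)*J(A(4, -3)) - 13 = (4*6)*(3 - √2*√(-6*4)/7) - 13 = 24*(3 - √2*√(-24)/7) - 13 = 24*(3 - √2*2*I*√6/7) - 13 = 24*(3 - 4*I*√3/7) - 13 = (72 - 96*I*√3/7) - 13 = 59 - 96*I*√3/7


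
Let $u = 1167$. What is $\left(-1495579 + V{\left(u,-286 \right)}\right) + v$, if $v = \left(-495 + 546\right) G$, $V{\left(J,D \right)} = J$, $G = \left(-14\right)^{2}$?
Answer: $-1484416$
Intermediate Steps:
$G = 196$
$v = 9996$ ($v = \left(-495 + 546\right) 196 = 51 \cdot 196 = 9996$)
$\left(-1495579 + V{\left(u,-286 \right)}\right) + v = \left(-1495579 + 1167\right) + 9996 = -1494412 + 9996 = -1484416$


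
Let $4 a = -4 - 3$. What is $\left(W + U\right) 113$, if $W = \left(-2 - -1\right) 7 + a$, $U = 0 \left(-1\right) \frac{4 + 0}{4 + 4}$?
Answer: $- \frac{3955}{4} \approx -988.75$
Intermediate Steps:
$a = - \frac{7}{4}$ ($a = \frac{-4 - 3}{4} = \frac{1}{4} \left(-7\right) = - \frac{7}{4} \approx -1.75$)
$U = 0$ ($U = 0 \cdot \frac{4}{8} = 0 \cdot 4 \cdot \frac{1}{8} = 0 \cdot \frac{1}{2} = 0$)
$W = - \frac{35}{4}$ ($W = \left(-2 - -1\right) 7 - \frac{7}{4} = \left(-2 + 1\right) 7 - \frac{7}{4} = \left(-1\right) 7 - \frac{7}{4} = -7 - \frac{7}{4} = - \frac{35}{4} \approx -8.75$)
$\left(W + U\right) 113 = \left(- \frac{35}{4} + 0\right) 113 = \left(- \frac{35}{4}\right) 113 = - \frac{3955}{4}$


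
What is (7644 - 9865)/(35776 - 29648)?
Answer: -2221/6128 ≈ -0.36243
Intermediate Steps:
(7644 - 9865)/(35776 - 29648) = -2221/6128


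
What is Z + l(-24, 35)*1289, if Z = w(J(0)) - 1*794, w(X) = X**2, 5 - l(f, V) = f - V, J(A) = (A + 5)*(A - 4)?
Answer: 82102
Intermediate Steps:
J(A) = (-4 + A)*(5 + A) (J(A) = (5 + A)*(-4 + A) = (-4 + A)*(5 + A))
l(f, V) = 5 + V - f (l(f, V) = 5 - (f - V) = 5 + (V - f) = 5 + V - f)
Z = -394 (Z = (-20 + 0 + 0**2)**2 - 1*794 = (-20 + 0 + 0)**2 - 794 = (-20)**2 - 794 = 400 - 794 = -394)
Z + l(-24, 35)*1289 = -394 + (5 + 35 - 1*(-24))*1289 = -394 + (5 + 35 + 24)*1289 = -394 + 64*1289 = -394 + 82496 = 82102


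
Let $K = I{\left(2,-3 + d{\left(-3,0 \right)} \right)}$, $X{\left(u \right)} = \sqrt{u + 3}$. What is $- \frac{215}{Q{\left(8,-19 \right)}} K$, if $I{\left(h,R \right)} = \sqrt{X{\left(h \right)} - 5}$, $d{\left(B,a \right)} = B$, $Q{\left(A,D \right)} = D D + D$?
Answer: $- \frac{215 i \sqrt{5 - \sqrt{5}}}{342} \approx - 1.0451 i$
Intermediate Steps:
$Q{\left(A,D \right)} = D + D^{2}$ ($Q{\left(A,D \right)} = D^{2} + D = D + D^{2}$)
$X{\left(u \right)} = \sqrt{3 + u}$
$I{\left(h,R \right)} = \sqrt{-5 + \sqrt{3 + h}}$ ($I{\left(h,R \right)} = \sqrt{\sqrt{3 + h} - 5} = \sqrt{-5 + \sqrt{3 + h}}$)
$K = \sqrt{-5 + \sqrt{5}}$ ($K = \sqrt{-5 + \sqrt{3 + 2}} = \sqrt{-5 + \sqrt{5}} \approx 1.6625 i$)
$- \frac{215}{Q{\left(8,-19 \right)}} K = - \frac{215}{\left(-19\right) \left(1 - 19\right)} \sqrt{-5 + \sqrt{5}} = - \frac{215}{\left(-19\right) \left(-18\right)} \sqrt{-5 + \sqrt{5}} = - \frac{215}{342} \sqrt{-5 + \sqrt{5}} = \left(-215\right) \frac{1}{342} \sqrt{-5 + \sqrt{5}} = - \frac{215 \sqrt{-5 + \sqrt{5}}}{342}$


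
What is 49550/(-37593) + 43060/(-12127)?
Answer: -2219647430/455890311 ≈ -4.8688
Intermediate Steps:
49550/(-37593) + 43060/(-12127) = 49550*(-1/37593) + 43060*(-1/12127) = -49550/37593 - 43060/12127 = -2219647430/455890311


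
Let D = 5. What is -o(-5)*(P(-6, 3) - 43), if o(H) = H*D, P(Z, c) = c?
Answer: -1000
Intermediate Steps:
o(H) = 5*H (o(H) = H*5 = 5*H)
-o(-5)*(P(-6, 3) - 43) = -5*(-5)*(3 - 43) = -(-25)*(-40) = -1*1000 = -1000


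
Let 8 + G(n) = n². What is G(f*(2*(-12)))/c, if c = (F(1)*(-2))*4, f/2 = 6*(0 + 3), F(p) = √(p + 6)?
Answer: -93311*√7/7 ≈ -35268.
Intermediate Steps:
F(p) = √(6 + p)
f = 36 (f = 2*(6*(0 + 3)) = 2*(6*3) = 2*18 = 36)
c = -8*√7 (c = (√(6 + 1)*(-2))*4 = (√7*(-2))*4 = -2*√7*4 = -8*√7 ≈ -21.166)
G(n) = -8 + n²
G(f*(2*(-12)))/c = (-8 + (36*(2*(-12)))²)/((-8*√7)) = (-8 + (36*(-24))²)*(-√7/56) = (-8 + (-864)²)*(-√7/56) = (-8 + 746496)*(-√7/56) = 746488*(-√7/56) = -93311*√7/7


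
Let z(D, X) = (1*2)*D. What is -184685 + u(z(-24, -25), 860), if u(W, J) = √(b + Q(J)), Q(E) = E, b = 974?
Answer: -184685 + √1834 ≈ -1.8464e+5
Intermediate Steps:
z(D, X) = 2*D
u(W, J) = √(974 + J)
-184685 + u(z(-24, -25), 860) = -184685 + √(974 + 860) = -184685 + √1834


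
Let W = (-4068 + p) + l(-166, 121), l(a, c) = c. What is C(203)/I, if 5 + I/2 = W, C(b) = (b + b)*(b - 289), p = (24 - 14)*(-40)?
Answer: 8729/2176 ≈ 4.0115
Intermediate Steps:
p = -400 (p = 10*(-40) = -400)
C(b) = 2*b*(-289 + b) (C(b) = (2*b)*(-289 + b) = 2*b*(-289 + b))
W = -4347 (W = (-4068 - 400) + 121 = -4468 + 121 = -4347)
I = -8704 (I = -10 + 2*(-4347) = -10 - 8694 = -8704)
C(203)/I = (2*203*(-289 + 203))/(-8704) = (2*203*(-86))*(-1/8704) = -34916*(-1/8704) = 8729/2176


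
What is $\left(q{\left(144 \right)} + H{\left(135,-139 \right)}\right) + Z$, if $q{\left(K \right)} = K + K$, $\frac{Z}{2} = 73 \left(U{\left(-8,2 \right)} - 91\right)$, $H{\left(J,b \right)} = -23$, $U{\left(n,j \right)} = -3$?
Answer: $-13459$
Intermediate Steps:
$Z = -13724$ ($Z = 2 \cdot 73 \left(-3 - 91\right) = 2 \cdot 73 \left(-94\right) = 2 \left(-6862\right) = -13724$)
$q{\left(K \right)} = 2 K$
$\left(q{\left(144 \right)} + H{\left(135,-139 \right)}\right) + Z = \left(2 \cdot 144 - 23\right) - 13724 = \left(288 - 23\right) - 13724 = 265 - 13724 = -13459$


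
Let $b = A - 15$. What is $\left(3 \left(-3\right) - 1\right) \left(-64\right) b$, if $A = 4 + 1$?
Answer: $-6400$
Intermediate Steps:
$A = 5$
$b = -10$ ($b = 5 - 15 = -10$)
$\left(3 \left(-3\right) - 1\right) \left(-64\right) b = \left(3 \left(-3\right) - 1\right) \left(-64\right) \left(-10\right) = \left(-9 - 1\right) \left(-64\right) \left(-10\right) = \left(-10\right) \left(-64\right) \left(-10\right) = 640 \left(-10\right) = -6400$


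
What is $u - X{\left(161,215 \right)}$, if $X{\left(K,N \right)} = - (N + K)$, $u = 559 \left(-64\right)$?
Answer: $-35400$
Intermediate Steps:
$u = -35776$
$X{\left(K,N \right)} = - K - N$ ($X{\left(K,N \right)} = - (K + N) = - K - N$)
$u - X{\left(161,215 \right)} = -35776 - \left(\left(-1\right) 161 - 215\right) = -35776 - \left(-161 - 215\right) = -35776 - -376 = -35776 + 376 = -35400$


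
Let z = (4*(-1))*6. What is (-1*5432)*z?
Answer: 130368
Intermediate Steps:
z = -24 (z = -4*6 = -24)
(-1*5432)*z = -1*5432*(-24) = -5432*(-24) = 130368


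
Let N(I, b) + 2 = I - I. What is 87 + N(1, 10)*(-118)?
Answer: 323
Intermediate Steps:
N(I, b) = -2 (N(I, b) = -2 + (I - I) = -2 + 0 = -2)
87 + N(1, 10)*(-118) = 87 - 2*(-118) = 87 + 236 = 323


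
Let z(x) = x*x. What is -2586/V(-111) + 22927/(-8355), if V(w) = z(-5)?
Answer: -4435841/41775 ≈ -106.18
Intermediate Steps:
z(x) = x²
V(w) = 25 (V(w) = (-5)² = 25)
-2586/V(-111) + 22927/(-8355) = -2586/25 + 22927/(-8355) = -2586*1/25 + 22927*(-1/8355) = -2586/25 - 22927/8355 = -4435841/41775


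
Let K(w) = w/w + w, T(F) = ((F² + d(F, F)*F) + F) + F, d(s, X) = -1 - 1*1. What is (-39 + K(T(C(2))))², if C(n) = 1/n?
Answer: 22801/16 ≈ 1425.1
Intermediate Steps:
d(s, X) = -2 (d(s, X) = -1 - 1 = -2)
T(F) = F² (T(F) = ((F² - 2*F) + F) + F = (F² - F) + F = F²)
K(w) = 1 + w
(-39 + K(T(C(2))))² = (-39 + (1 + (1/2)²))² = (-39 + (1 + (½)²))² = (-39 + (1 + ¼))² = (-39 + 5/4)² = (-151/4)² = 22801/16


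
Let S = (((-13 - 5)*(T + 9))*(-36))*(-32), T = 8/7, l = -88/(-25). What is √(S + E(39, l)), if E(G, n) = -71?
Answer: I*√10309271/7 ≈ 458.69*I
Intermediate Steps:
l = 88/25 (l = -88*(-1/25) = 88/25 ≈ 3.5200)
T = 8/7 (T = 8*(⅐) = 8/7 ≈ 1.1429)
S = -1472256/7 (S = (((-13 - 5)*(8/7 + 9))*(-36))*(-32) = (-18*71/7*(-36))*(-32) = -1278/7*(-36)*(-32) = (46008/7)*(-32) = -1472256/7 ≈ -2.1032e+5)
√(S + E(39, l)) = √(-1472256/7 - 71) = √(-1472753/7) = I*√10309271/7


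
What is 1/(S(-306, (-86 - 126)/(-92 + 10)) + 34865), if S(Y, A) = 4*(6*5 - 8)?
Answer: 1/34953 ≈ 2.8610e-5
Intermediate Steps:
S(Y, A) = 88 (S(Y, A) = 4*(30 - 8) = 4*22 = 88)
1/(S(-306, (-86 - 126)/(-92 + 10)) + 34865) = 1/(88 + 34865) = 1/34953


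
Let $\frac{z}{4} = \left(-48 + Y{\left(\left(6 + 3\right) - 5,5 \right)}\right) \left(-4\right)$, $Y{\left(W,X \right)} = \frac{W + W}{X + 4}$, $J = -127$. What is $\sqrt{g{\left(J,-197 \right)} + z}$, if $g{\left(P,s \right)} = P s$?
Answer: $\frac{\sqrt{231955}}{3} \approx 160.54$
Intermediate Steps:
$Y{\left(W,X \right)} = \frac{2 W}{4 + X}$
$z = \frac{6784}{9}$ ($z = 4 \left(-48 + \frac{2 \left(\left(6 + 3\right) - 5\right)}{4 + 5}\right) \left(-4\right) = 4 \left(-48 + \frac{2 \left(9 - 5\right)}{9}\right) \left(-4\right) = 4 \left(-48 + 2 \cdot 4 \cdot \frac{1}{9}\right) \left(-4\right) = 4 \left(-48 + \frac{8}{9}\right) \left(-4\right) = 4 \left(\left(- \frac{424}{9}\right) \left(-4\right)\right) = 4 \cdot \frac{1696}{9} = \frac{6784}{9} \approx 753.78$)
$\sqrt{g{\left(J,-197 \right)} + z} = \sqrt{\left(-127\right) \left(-197\right) + \frac{6784}{9}} = \sqrt{25019 + \frac{6784}{9}} = \sqrt{\frac{231955}{9}} = \frac{\sqrt{231955}}{3}$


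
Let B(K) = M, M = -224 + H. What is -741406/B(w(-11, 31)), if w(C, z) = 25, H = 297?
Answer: -741406/73 ≈ -10156.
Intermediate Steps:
M = 73 (M = -224 + 297 = 73)
B(K) = 73
-741406/B(w(-11, 31)) = -741406/73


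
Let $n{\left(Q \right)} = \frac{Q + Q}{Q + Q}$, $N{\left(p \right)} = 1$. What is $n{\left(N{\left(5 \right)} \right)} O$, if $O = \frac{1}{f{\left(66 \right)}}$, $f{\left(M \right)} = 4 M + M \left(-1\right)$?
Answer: $\frac{1}{198} \approx 0.0050505$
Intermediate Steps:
$f{\left(M \right)} = 3 M$ ($f{\left(M \right)} = 4 M - M = 3 M$)
$n{\left(Q \right)} = 1$ ($n{\left(Q \right)} = \frac{2 Q}{2 Q} = 2 Q \frac{1}{2 Q} = 1$)
$O = \frac{1}{198}$ ($O = \frac{1}{3 \cdot 66} = \frac{1}{198} \approx 0.0050505$)
$n{\left(N{\left(5 \right)} \right)} O = 1 \cdot \frac{1}{198} = \frac{1}{198}$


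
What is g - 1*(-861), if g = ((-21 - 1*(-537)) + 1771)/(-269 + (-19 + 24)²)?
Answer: 207797/244 ≈ 851.63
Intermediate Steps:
g = -2287/244 (g = ((-21 + 537) + 1771)/(-269 + 5²) = (516 + 1771)/(-269 + 25) = 2287/(-244) = 2287*(-1/244) = -2287/244 ≈ -9.3730)
g - 1*(-861) = -2287/244 - 1*(-861) = -2287/244 + 861 = 207797/244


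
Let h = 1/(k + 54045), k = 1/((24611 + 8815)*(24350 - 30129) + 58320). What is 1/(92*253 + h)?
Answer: 10436658810029/242923670655345538 ≈ 4.2963e-5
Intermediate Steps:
k = -1/193110534 (k = 1/(33426*(-5779) + 58320) = 1/(-193168854 + 58320) = 1/(-193110534) = -1/193110534 ≈ -5.1784e-9)
h = 193110534/10436658810029 (h = 1/(-1/193110534 + 54045) = 1/(10436658810029/193110534) = 193110534/10436658810029 ≈ 1.8503e-5)
1/(92*253 + h) = 1/(92*253 + 193110534/10436658810029) = 1/(23276 + 193110534/10436658810029) = 1/(242923670655345538/10436658810029) = 10436658810029/242923670655345538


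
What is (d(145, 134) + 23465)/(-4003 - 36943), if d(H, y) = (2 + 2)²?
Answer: -23481/40946 ≈ -0.57346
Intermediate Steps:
d(H, y) = 16 (d(H, y) = 4² = 16)
(d(145, 134) + 23465)/(-4003 - 36943) = (16 + 23465)/(-4003 - 36943) = 23481/(-40946) = 23481*(-1/40946) = -23481/40946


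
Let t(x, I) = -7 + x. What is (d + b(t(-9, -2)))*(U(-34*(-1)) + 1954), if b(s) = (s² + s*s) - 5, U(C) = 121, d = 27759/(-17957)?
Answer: 18833613000/17957 ≈ 1.0488e+6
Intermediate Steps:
d = -27759/17957 (d = 27759*(-1/17957) = -27759/17957 ≈ -1.5459)
b(s) = -5 + 2*s² (b(s) = (s² + s²) - 5 = 2*s² - 5 = -5 + 2*s²)
(d + b(t(-9, -2)))*(U(-34*(-1)) + 1954) = (-27759/17957 + (-5 + 2*(-7 - 9)²))*(121 + 1954) = (-27759/17957 + (-5 + 2*(-16)²))*2075 = (-27759/17957 + (-5 + 2*256))*2075 = (-27759/17957 + (-5 + 512))*2075 = (-27759/17957 + 507)*2075 = (9076440/17957)*2075 = 18833613000/17957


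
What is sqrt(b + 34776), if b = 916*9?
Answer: 6*sqrt(1195) ≈ 207.41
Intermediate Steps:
b = 8244
sqrt(b + 34776) = sqrt(8244 + 34776) = sqrt(43020) = 6*sqrt(1195)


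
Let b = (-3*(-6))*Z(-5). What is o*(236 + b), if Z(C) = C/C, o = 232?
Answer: 58928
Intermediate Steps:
Z(C) = 1
b = 18 (b = -3*(-6)*1 = 18*1 = 18)
o*(236 + b) = 232*(236 + 18) = 232*254 = 58928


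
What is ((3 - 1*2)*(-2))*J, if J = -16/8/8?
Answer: ½ ≈ 0.50000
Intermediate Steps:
J = -¼ (J = -16*⅛*(⅛) = -2*⅛ = -¼ ≈ -0.25000)
((3 - 1*2)*(-2))*J = ((3 - 1*2)*(-2))*(-¼) = ((3 - 2)*(-2))*(-¼) = (1*(-2))*(-¼) = -2*(-¼) = ½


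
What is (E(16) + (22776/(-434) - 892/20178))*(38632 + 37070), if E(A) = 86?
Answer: 59658551656/23541 ≈ 2.5342e+6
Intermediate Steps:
(E(16) + (22776/(-434) - 892/20178))*(38632 + 37070) = (86 + (22776/(-434) - 892/20178))*(38632 + 37070) = (86 + (22776*(-1/434) - 892*1/20178))*75702 = (86 + (-11388/217 - 446/10089))*75702 = (86 - 114990314/2189313)*75702 = (73290604/2189313)*75702 = 59658551656/23541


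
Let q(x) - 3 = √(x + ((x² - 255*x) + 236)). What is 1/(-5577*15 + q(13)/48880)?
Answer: -99936538342680/8360191108923312253 - 24440*I*√2897/8360191108923312253 ≈ -1.1954e-5 - 1.5735e-13*I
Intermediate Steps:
q(x) = 3 + √(236 + x² - 254*x) (q(x) = 3 + √(x + ((x² - 255*x) + 236)) = 3 + √(x + (236 + x² - 255*x)) = 3 + √(236 + x² - 254*x))
1/(-5577*15 + q(13)/48880) = 1/(-5577*15 + (3 + √(236 + 13² - 254*13))/48880) = 1/(-83655 + (3 + √(236 + 169 - 3302))*(1/48880)) = 1/(-83655 + (3 + √(-2897))*(1/48880)) = 1/(-83655 + (3 + I*√2897)*(1/48880)) = 1/(-83655 + (3/48880 + I*√2897/48880)) = 1/(-4089056397/48880 + I*√2897/48880)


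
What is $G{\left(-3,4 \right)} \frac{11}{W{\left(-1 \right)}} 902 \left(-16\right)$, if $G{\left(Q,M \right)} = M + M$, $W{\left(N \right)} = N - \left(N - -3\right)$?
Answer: $\frac{1270016}{3} \approx 4.2334 \cdot 10^{5}$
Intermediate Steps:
$W{\left(N \right)} = -3$ ($W{\left(N \right)} = N - \left(N + 3\right) = N - \left(3 + N\right) = -3$)
$G{\left(Q,M \right)} = 2 M$
$G{\left(-3,4 \right)} \frac{11}{W{\left(-1 \right)}} 902 \left(-16\right) = 2 \cdot 4 \frac{11}{-3} \cdot 902 \left(-16\right) = 8 \cdot 11 \left(- \frac{1}{3}\right) 902 \left(-16\right) = 8 \left(- \frac{11}{3}\right) 902 \left(-16\right) = \left(- \frac{88}{3}\right) 902 \left(-16\right) = \left(- \frac{79376}{3}\right) \left(-16\right) = \frac{1270016}{3}$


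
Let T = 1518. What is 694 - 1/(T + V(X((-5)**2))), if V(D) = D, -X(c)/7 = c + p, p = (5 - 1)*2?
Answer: 893177/1287 ≈ 694.00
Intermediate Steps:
p = 8 (p = 4*2 = 8)
X(c) = -56 - 7*c (X(c) = -7*(c + 8) = -7*(8 + c) = -56 - 7*c)
694 - 1/(T + V(X((-5)**2))) = 694 - 1/(1518 + (-56 - 7*(-5)**2)) = 694 - 1/(1518 + (-56 - 7*25)) = 694 - 1/(1518 + (-56 - 175)) = 694 - 1/(1518 - 231) = 694 - 1/1287 = 893177/1287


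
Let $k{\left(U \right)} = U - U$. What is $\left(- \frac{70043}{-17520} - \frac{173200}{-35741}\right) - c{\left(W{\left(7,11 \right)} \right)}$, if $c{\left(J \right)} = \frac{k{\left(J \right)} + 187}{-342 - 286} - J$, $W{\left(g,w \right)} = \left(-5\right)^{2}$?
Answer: $\frac{3356485354951}{98310624240} \approx 34.142$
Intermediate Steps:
$k{\left(U \right)} = 0$
$W{\left(g,w \right)} = 25$
$c{\left(J \right)} = - \frac{187}{628} - J$ ($c{\left(J \right)} = \frac{0 + 187}{-342 - 286} - J = \frac{187}{-628} - J = 187 \left(- \frac{1}{628}\right) - J = - \frac{187}{628} - J$)
$\left(- \frac{70043}{-17520} - \frac{173200}{-35741}\right) - c{\left(W{\left(7,11 \right)} \right)} = \left(- \frac{70043}{-17520} - \frac{173200}{-35741}\right) - \left(- \frac{187}{628} - 25\right) = \left(\left(-70043\right) \left(- \frac{1}{17520}\right) - - \frac{173200}{35741}\right) - \left(- \frac{187}{628} - 25\right) = \left(\frac{70043}{17520} + \frac{173200}{35741}\right) - - \frac{15887}{628} = \frac{5537870863}{626182320} + \frac{15887}{628} = \frac{3356485354951}{98310624240}$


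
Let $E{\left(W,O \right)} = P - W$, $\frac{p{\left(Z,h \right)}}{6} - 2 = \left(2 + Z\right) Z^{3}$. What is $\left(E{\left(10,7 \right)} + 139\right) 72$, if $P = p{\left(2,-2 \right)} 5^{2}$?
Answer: $376488$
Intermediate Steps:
$p{\left(Z,h \right)} = 12 + 6 Z^{3} \left(2 + Z\right)$ ($p{\left(Z,h \right)} = 12 + 6 \left(2 + Z\right) Z^{3} = 12 + 6 Z^{3} \left(2 + Z\right)$)
$P = 5100$ ($P = \left(12 + 6 \cdot 2^{4} + 12 \cdot 2^{3}\right) 5^{2} = \left(12 + 6 \cdot 16 + 12 \cdot 8\right) 25 = \left(12 + 96 + 96\right) 25 = 204 \cdot 25 = 5100$)
$E{\left(W,O \right)} = 5100 - W$
$\left(E{\left(10,7 \right)} + 139\right) 72 = \left(\left(5100 - 10\right) + 139\right) 72 = \left(5090 + 139\right) 72 = 5229 \cdot 72 = 376488$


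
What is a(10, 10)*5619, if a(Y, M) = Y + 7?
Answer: 95523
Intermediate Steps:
a(Y, M) = 7 + Y
a(10, 10)*5619 = (7 + 10)*5619 = 17*5619 = 95523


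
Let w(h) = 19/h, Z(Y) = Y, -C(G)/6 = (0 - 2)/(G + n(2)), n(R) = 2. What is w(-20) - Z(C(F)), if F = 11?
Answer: -487/260 ≈ -1.8731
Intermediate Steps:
C(G) = 12/(2 + G) (C(G) = -6*(0 - 2)/(G + 2) = -(-12)/(2 + G) = 12/(2 + G))
w(-20) - Z(C(F)) = 19/(-20) - 12/(2 + 11) = 19*(-1/20) - 12/13 = -19/20 - 12/13 = -487/260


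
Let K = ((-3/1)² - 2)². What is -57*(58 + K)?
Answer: -6099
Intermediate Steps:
K = 49 (K = ((-3*1)² - 2)² = ((-3)² - 2)² = (9 - 2)² = 7² = 49)
-57*(58 + K) = -57*(58 + 49) = -57*107 = -6099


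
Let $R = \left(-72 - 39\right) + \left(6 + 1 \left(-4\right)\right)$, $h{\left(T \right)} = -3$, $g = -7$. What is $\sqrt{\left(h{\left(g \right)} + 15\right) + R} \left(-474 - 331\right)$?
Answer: $- 805 i \sqrt{97} \approx - 7928.3 i$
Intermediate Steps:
$R = -109$ ($R = -111 + \left(6 - 4\right) = -111 + 2 = -109$)
$\sqrt{\left(h{\left(g \right)} + 15\right) + R} \left(-474 - 331\right) = \sqrt{\left(-3 + 15\right) - 109} \left(-474 - 331\right) = \sqrt{12 - 109} \left(-805\right) = \sqrt{-97} \left(-805\right) = i \sqrt{97} \left(-805\right) = - 805 i \sqrt{97}$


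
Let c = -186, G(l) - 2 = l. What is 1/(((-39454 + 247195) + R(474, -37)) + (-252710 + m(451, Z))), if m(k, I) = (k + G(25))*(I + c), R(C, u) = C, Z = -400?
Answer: -1/324603 ≈ -3.0807e-6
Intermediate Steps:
G(l) = 2 + l
m(k, I) = (-186 + I)*(27 + k) (m(k, I) = (k + (2 + 25))*(I - 186) = (k + 27)*(-186 + I) = (27 + k)*(-186 + I) = (-186 + I)*(27 + k))
1/(((-39454 + 247195) + R(474, -37)) + (-252710 + m(451, Z))) = 1/(((-39454 + 247195) + 474) + (-252710 + (-5022 - 186*451 + 27*(-400) - 400*451))) = 1/((207741 + 474) + (-252710 + (-5022 - 83886 - 10800 - 180400))) = 1/(208215 + (-252710 - 280108)) = 1/(208215 - 532818) = 1/(-324603) = -1/324603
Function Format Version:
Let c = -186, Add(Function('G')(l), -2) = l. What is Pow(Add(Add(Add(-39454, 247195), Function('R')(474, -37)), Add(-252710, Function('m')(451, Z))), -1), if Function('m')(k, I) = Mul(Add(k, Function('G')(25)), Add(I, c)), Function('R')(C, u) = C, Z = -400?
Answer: Rational(-1, 324603) ≈ -3.0807e-6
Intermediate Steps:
Function('G')(l) = Add(2, l)
Function('m')(k, I) = Mul(Add(-186, I), Add(27, k)) (Function('m')(k, I) = Mul(Add(k, Add(2, 25)), Add(I, -186)) = Mul(Add(k, 27), Add(-186, I)) = Mul(Add(27, k), Add(-186, I)) = Mul(Add(-186, I), Add(27, k)))
Pow(Add(Add(Add(-39454, 247195), Function('R')(474, -37)), Add(-252710, Function('m')(451, Z))), -1) = Pow(Add(Add(Add(-39454, 247195), 474), Add(-252710, Add(-5022, Mul(-186, 451), Mul(27, -400), Mul(-400, 451)))), -1) = Pow(Add(Add(207741, 474), Add(-252710, Add(-5022, -83886, -10800, -180400))), -1) = Pow(Add(208215, Add(-252710, -280108)), -1) = Pow(Add(208215, -532818), -1) = Pow(-324603, -1) = Rational(-1, 324603)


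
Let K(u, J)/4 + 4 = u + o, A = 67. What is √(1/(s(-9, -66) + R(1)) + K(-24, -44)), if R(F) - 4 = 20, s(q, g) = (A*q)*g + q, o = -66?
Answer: I*√595988148531/39813 ≈ 19.391*I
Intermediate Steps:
K(u, J) = -280 + 4*u (K(u, J) = -16 + 4*(u - 66) = -16 + 4*(-66 + u) = -16 + (-264 + 4*u) = -280 + 4*u)
s(q, g) = q + 67*g*q (s(q, g) = (67*q)*g + q = 67*g*q + q = q + 67*g*q)
R(F) = 24 (R(F) = 4 + 20 = 24)
√(1/(s(-9, -66) + R(1)) + K(-24, -44)) = √(1/(-9*(1 + 67*(-66)) + 24) + (-280 + 4*(-24))) = √(1/(-9*(1 - 4422) + 24) + (-280 - 96)) = √(1/(-9*(-4421) + 24) - 376) = √(1/(39789 + 24) - 376) = √(1/39813 - 376) = √(-14969687/39813) = I*√595988148531/39813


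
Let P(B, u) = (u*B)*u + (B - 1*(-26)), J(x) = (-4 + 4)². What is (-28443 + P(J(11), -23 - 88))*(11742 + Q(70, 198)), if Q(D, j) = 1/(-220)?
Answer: -73407902663/220 ≈ -3.3367e+8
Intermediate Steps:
J(x) = 0 (J(x) = 0² = 0)
Q(D, j) = -1/220
P(B, u) = 26 + B + B*u² (P(B, u) = (B*u)*u + (B + 26) = B*u² + (26 + B) = 26 + B + B*u²)
(-28443 + P(J(11), -23 - 88))*(11742 + Q(70, 198)) = (-28443 + (26 + 0 + 0*(-23 - 88)²))*(11742 - 1/220) = (-28443 + (26 + 0 + 0*(-111)²))*(2583239/220) = (-28443 + (26 + 0 + 0*12321))*(2583239/220) = (-28443 + (26 + 0 + 0))*(2583239/220) = (-28443 + 26)*(2583239/220) = -28417*2583239/220 = -73407902663/220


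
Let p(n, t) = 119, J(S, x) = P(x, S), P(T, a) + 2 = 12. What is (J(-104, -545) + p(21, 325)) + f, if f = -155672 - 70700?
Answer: -226243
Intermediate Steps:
P(T, a) = 10 (P(T, a) = -2 + 12 = 10)
J(S, x) = 10
f = -226372
(J(-104, -545) + p(21, 325)) + f = (10 + 119) - 226372 = 129 - 226372 = -226243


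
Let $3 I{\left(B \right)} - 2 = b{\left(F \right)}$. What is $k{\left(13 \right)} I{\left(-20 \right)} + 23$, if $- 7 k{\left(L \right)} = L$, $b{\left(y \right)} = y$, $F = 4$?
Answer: $\frac{135}{7} \approx 19.286$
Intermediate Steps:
$k{\left(L \right)} = - \frac{L}{7}$
$I{\left(B \right)} = 2$ ($I{\left(B \right)} = \frac{2}{3} + \frac{1}{3} \cdot 4 = \frac{2}{3} + \frac{4}{3} = 2$)
$k{\left(13 \right)} I{\left(-20 \right)} + 23 = \left(- \frac{1}{7}\right) 13 \cdot 2 + 23 = \left(- \frac{13}{7}\right) 2 + 23 = - \frac{26}{7} + 23 = \frac{135}{7}$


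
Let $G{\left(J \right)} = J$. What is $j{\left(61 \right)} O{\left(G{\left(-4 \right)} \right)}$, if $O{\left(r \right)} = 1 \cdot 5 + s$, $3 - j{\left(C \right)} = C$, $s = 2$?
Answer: $-406$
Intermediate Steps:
$j{\left(C \right)} = 3 - C$
$O{\left(r \right)} = 7$ ($O{\left(r \right)} = 1 \cdot 5 + 2 = 5 + 2 = 7$)
$j{\left(61 \right)} O{\left(G{\left(-4 \right)} \right)} = \left(3 - 61\right) 7 = \left(-58\right) 7 = -406$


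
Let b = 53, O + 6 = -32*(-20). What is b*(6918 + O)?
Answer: 400256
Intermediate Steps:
O = 634 (O = -6 - 32*(-20) = -6 + 640 = 634)
b*(6918 + O) = 53*(6918 + 634) = 53*7552 = 400256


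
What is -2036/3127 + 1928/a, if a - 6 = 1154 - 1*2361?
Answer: -8474092/3755527 ≈ -2.2564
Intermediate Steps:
a = -1201 (a = 6 + (1154 - 1*2361) = 6 + (1154 - 2361) = 6 - 1207 = -1201)
-2036/3127 + 1928/a = -2036/3127 + 1928/(-1201) = -2036*1/3127 + 1928*(-1/1201) = -2036/3127 - 1928/1201 = -8474092/3755527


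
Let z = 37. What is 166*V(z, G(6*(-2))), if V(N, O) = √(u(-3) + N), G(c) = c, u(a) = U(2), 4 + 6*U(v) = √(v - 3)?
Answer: 83*√(1308 + 6*I)/3 ≈ 1000.6 + 2.2949*I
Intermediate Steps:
U(v) = -⅔ + √(-3 + v)/6 (U(v) = -⅔ + √(v - 3)/6 = -⅔ + √(-3 + v)/6)
u(a) = -⅔ + I/6 (u(a) = -⅔ + √(-3 + 2)/6 = -⅔ + √(-1)/6 = -⅔ + I/6)
V(N, O) = √(-⅔ + N + I/6) (V(N, O) = √((-⅔ + I/6) + N) = √(-⅔ + N + I/6))
166*V(z, G(6*(-2))) = 166*(√(-24 + 6*I + 36*37)/6) = 166*(√(-24 + 6*I + 1332)/6) = 166*(√(1308 + 6*I)/6) = 83*√(1308 + 6*I)/3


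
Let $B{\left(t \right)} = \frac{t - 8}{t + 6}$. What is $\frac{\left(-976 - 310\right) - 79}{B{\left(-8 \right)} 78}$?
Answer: $- \frac{35}{16} \approx -2.1875$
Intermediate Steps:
$B{\left(t \right)} = \frac{-8 + t}{6 + t}$
$\frac{\left(-976 - 310\right) - 79}{B{\left(-8 \right)} 78} = \frac{\left(-976 - 310\right) - 79}{\frac{-8 - 8}{6 - 8} \cdot 78} = \frac{-1286 - 79}{\frac{1}{-2} \left(-16\right) 78} = - \frac{1365}{\left(- \frac{1}{2}\right) \left(-16\right) 78} = - \frac{1365}{8 \cdot 78} = - \frac{1365}{624} = \left(-1365\right) \frac{1}{624} = - \frac{35}{16}$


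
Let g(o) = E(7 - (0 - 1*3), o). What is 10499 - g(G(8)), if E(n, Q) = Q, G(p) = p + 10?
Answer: 10481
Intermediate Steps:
G(p) = 10 + p
g(o) = o
10499 - g(G(8)) = 10499 - (10 + 8) = 10499 - 1*18 = 10499 - 18 = 10481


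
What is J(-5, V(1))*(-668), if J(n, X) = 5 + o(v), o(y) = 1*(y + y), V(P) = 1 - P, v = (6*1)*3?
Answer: -27388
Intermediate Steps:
v = 18 (v = 6*3 = 18)
o(y) = 2*y (o(y) = 1*(2*y) = 2*y)
J(n, X) = 41 (J(n, X) = 5 + 2*18 = 5 + 36 = 41)
J(-5, V(1))*(-668) = 41*(-668) = -27388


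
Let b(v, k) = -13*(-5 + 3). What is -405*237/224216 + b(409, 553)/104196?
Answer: -2498855861/5840602584 ≈ -0.42784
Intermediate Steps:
b(v, k) = 26 (b(v, k) = -13*(-2) = 26)
-405*237/224216 + b(409, 553)/104196 = -405*237/224216 + 26/104196 = -95985*1/224216 + 26*(1/104196) = -95985/224216 + 13/52098 = -2498855861/5840602584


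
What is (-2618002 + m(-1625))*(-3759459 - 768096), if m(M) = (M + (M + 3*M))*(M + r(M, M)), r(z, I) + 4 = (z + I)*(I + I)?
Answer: 388508113088835735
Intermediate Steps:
r(z, I) = -4 + 2*I*(I + z) (r(z, I) = -4 + (z + I)*(I + I) = -4 + (I + z)*(2*I) = -4 + 2*I*(I + z))
m(M) = 5*M*(-4 + M + 4*M²) (m(M) = (M + (M + 3*M))*(M + (-4 + 2*M² + 2*M*M)) = (M + 4*M)*(M + (-4 + 2*M² + 2*M²)) = (5*M)*(M + (-4 + 4*M²)) = (5*M)*(-4 + M + 4*M²) = 5*M*(-4 + M + 4*M²))
(-2618002 + m(-1625))*(-3759459 - 768096) = (-2618002 + 5*(-1625)*(-4 - 1625 + 4*(-1625)²))*(-3759459 - 768096) = (-2618002 + 5*(-1625)*(-4 - 1625 + 4*2640625))*(-4527555) = (-2618002 + 5*(-1625)*(-4 - 1625 + 10562500))*(-4527555) = (-2618002 + 5*(-1625)*10560871)*(-4527555) = (-2618002 - 85807076875)*(-4527555) = -85809694877*(-4527555) = 388508113088835735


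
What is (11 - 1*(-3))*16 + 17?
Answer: 241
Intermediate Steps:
(11 - 1*(-3))*16 + 17 = (11 + 3)*16 + 17 = 14*16 + 17 = 224 + 17 = 241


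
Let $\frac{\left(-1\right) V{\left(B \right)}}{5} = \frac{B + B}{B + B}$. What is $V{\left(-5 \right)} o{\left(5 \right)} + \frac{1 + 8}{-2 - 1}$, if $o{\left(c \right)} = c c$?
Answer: $-128$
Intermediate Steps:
$o{\left(c \right)} = c^{2}$
$V{\left(B \right)} = -5$ ($V{\left(B \right)} = - 5 \frac{B + B}{B + B} = - 5 \frac{2 B}{2 B} = - 5 \cdot 2 B \frac{1}{2 B} = \left(-5\right) 1 = -5$)
$V{\left(-5 \right)} o{\left(5 \right)} + \frac{1 + 8}{-2 - 1} = - 5 \cdot 5^{2} + \frac{1 + 8}{-2 - 1} = \left(-5\right) 25 + \frac{9}{-3} = -125 + 9 \left(- \frac{1}{3}\right) = -125 - 3 = -128$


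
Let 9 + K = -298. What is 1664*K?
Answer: -510848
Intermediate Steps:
K = -307 (K = -9 - 298 = -307)
1664*K = 1664*(-307) = -510848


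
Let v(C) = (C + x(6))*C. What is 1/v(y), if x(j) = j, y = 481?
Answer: 1/234247 ≈ 4.2690e-6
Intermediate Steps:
v(C) = C*(6 + C) (v(C) = (C + 6)*C = (6 + C)*C = C*(6 + C))
1/v(y) = 1/(481*(6 + 481)) = 1/(481*487) = 1/234247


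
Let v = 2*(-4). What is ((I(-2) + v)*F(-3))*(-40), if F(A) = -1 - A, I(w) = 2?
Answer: 480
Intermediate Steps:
v = -8
((I(-2) + v)*F(-3))*(-40) = ((2 - 8)*(-1 - 1*(-3)))*(-40) = -6*(-1 + 3)*(-40) = -6*2*(-40) = -12*(-40) = 480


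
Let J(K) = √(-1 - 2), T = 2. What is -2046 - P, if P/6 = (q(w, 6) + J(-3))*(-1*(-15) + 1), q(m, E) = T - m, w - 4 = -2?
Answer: -2046 - 96*I*√3 ≈ -2046.0 - 166.28*I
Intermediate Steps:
J(K) = I*√3 (J(K) = √(-3) = I*√3)
w = 2 (w = 4 - 2 = 2)
q(m, E) = 2 - m
P = 96*I*√3 (P = 6*(((2 - 1*2) + I*√3)*(-1*(-15) + 1)) = 6*(((2 - 2) + I*√3)*(15 + 1)) = 6*((0 + I*√3)*16) = 6*((I*√3)*16) = 6*(16*I*√3) = 96*I*√3 ≈ 166.28*I)
-2046 - P = -2046 - 96*I*√3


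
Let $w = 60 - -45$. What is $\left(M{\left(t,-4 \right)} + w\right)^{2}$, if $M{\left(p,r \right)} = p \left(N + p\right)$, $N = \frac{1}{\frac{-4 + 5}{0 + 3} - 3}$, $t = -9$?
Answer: $\frac{2295225}{64} \approx 35863.0$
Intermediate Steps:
$N = - \frac{3}{8}$ ($N = \frac{1}{1 \cdot \frac{1}{3} - 3} = \frac{1}{\frac{1}{3} - 3} = \frac{1}{- \frac{8}{3}} = - \frac{3}{8} \approx -0.375$)
$w = 105$ ($w = 60 + 45 = 105$)
$M{\left(p,r \right)} = p \left(- \frac{3}{8} + p\right)$
$\left(M{\left(t,-4 \right)} + w\right)^{2} = \left(\frac{1}{8} \left(-9\right) \left(-3 + 8 \left(-9\right)\right) + 105\right)^{2} = \left(\frac{1}{8} \left(-9\right) \left(-3 - 72\right) + 105\right)^{2} = \left(\frac{1}{8} \left(-9\right) \left(-75\right) + 105\right)^{2} = \left(\frac{675}{8} + 105\right)^{2} = \left(\frac{1515}{8}\right)^{2} = \frac{2295225}{64}$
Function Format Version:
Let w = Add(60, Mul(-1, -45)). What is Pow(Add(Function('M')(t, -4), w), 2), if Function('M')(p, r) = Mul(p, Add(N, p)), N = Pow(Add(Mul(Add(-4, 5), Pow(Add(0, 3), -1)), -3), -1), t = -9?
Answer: Rational(2295225, 64) ≈ 35863.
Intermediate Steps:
N = Rational(-3, 8) (N = Pow(Add(Mul(1, Pow(3, -1)), -3), -1) = Pow(Add(Mul(1, Rational(1, 3)), -3), -1) = Pow(Add(Rational(1, 3), -3), -1) = Pow(Rational(-8, 3), -1) = Rational(-3, 8) ≈ -0.37500)
w = 105 (w = Add(60, 45) = 105)
Function('M')(p, r) = Mul(p, Add(Rational(-3, 8), p))
Pow(Add(Function('M')(t, -4), w), 2) = Pow(Add(Mul(Rational(1, 8), -9, Add(-3, Mul(8, -9))), 105), 2) = Pow(Add(Mul(Rational(1, 8), -9, Add(-3, -72)), 105), 2) = Pow(Add(Mul(Rational(1, 8), -9, -75), 105), 2) = Pow(Add(Rational(675, 8), 105), 2) = Pow(Rational(1515, 8), 2) = Rational(2295225, 64)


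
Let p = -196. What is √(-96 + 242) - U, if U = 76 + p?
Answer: 120 + √146 ≈ 132.08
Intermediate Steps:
U = -120 (U = 76 - 196 = -120)
√(-96 + 242) - U = √(-96 + 242) - 1*(-120) = √146 + 120 = 120 + √146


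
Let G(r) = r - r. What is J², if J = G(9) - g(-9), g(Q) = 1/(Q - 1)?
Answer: 1/100 ≈ 0.010000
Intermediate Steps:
G(r) = 0
g(Q) = 1/(-1 + Q)
J = ⅒ (J = 0 - 1/(-1 - 9) = 0 - 1/(-10) = 0 - 1*(-⅒) = 0 + ⅒ = ⅒ ≈ 0.10000)
J² = (⅒)² = 1/100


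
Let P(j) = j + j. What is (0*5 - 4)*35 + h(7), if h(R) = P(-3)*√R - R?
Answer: -147 - 6*√7 ≈ -162.87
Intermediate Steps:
P(j) = 2*j
h(R) = -R - 6*√R (h(R) = (2*(-3))*√R - R = -6*√R - R = -R - 6*√R)
(0*5 - 4)*35 + h(7) = (0*5 - 4)*35 + (-1*7 - 6*√7) = (0 - 4)*35 + (-7 - 6*√7) = -4*35 + (-7 - 6*√7) = -140 + (-7 - 6*√7) = -147 - 6*√7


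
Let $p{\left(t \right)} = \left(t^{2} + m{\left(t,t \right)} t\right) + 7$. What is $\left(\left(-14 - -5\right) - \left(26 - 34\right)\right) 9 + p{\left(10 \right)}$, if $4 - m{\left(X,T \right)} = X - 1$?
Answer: $48$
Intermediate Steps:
$m{\left(X,T \right)} = 5 - X$ ($m{\left(X,T \right)} = 4 - \left(X - 1\right) = 4 - \left(-1 + X\right) = 5 - X$)
$p{\left(t \right)} = 7 + t^{2} + t \left(5 - t\right)$ ($p{\left(t \right)} = \left(t^{2} + \left(5 - t\right) t\right) + 7 = \left(t^{2} + t \left(5 - t\right)\right) + 7 = 7 + t^{2} + t \left(5 - t\right)$)
$\left(\left(-14 - -5\right) - \left(26 - 34\right)\right) 9 + p{\left(10 \right)} = \left(\left(-14 - -5\right) - \left(26 - 34\right)\right) 9 + \left(7 + 5 \cdot 10\right) = \left(\left(-14 + 5\right) - \left(26 - 34\right)\right) 9 + \left(7 + 50\right) = \left(-9 - -8\right) 9 + 57 = \left(-9 + 8\right) 9 + 57 = \left(-1\right) 9 + 57 = -9 + 57 = 48$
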